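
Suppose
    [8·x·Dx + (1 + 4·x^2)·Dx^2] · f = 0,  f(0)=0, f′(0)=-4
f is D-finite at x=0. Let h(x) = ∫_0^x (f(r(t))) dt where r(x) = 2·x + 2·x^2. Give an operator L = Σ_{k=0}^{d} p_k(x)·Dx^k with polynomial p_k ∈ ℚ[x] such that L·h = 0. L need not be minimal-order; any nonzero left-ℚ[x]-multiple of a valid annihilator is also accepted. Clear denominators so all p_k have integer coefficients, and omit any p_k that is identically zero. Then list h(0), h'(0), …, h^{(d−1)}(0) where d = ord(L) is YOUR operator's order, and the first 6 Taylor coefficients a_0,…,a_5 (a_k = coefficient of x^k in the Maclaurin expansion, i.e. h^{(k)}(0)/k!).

L = (-2 + 32·x + 128·x^2 + 192·x^3 + 96·x^4)·Dx^2 + (1 + 2·x + 16·x^2 + 64·x^3 + 80·x^4 + 32·x^5)·Dx^3  (order 3).
h: a_k = 0, 0, -4, -8/3, 32/3, 128/5, …
ICs: h(0) = 0, h′(0) = 0, h′′(0) = -8.

f: a_k = 0, -4, 0, 16/3, 0, -64/5, …
h₀=f(r): pull back L_f along r ⇒ L₀.
h=∫h₀ ⇒ L = L₀·Dx.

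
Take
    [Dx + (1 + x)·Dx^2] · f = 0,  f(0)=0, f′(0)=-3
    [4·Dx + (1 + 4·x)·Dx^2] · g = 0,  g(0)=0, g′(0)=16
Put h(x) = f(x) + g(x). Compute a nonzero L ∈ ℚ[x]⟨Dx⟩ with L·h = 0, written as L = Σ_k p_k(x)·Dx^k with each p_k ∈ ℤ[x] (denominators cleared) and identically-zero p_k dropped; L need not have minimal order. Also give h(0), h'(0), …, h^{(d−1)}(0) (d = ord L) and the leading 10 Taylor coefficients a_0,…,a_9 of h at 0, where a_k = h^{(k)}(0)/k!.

L = 8·Dx + (10 + 16·x)·Dx^2 + (1 + 5·x + 4·x^2)·Dx^3  (order 3).
h: a_k = 0, 13, -61/2, 253/3, -1021/4, 4093/5, -16381/6, 65533/7, -262141/8, 1048573/9, …
ICs: h(0) = 0, h′(0) = 13, h′′(0) = -61.

f: a_k = 0, -3, 3/2, -1, 3/4, -3/5, 1/2, -3/7, 3/8, -1/3, …
g: a_k = 0, 16, -32, 256/3, -256, 4096/5, -8192/3, 65536/7, -32768, 1048576/9, …
Sum ⇒ L₀ = lclm(L_f,L_g) in ℚ(x)⟨Dx⟩.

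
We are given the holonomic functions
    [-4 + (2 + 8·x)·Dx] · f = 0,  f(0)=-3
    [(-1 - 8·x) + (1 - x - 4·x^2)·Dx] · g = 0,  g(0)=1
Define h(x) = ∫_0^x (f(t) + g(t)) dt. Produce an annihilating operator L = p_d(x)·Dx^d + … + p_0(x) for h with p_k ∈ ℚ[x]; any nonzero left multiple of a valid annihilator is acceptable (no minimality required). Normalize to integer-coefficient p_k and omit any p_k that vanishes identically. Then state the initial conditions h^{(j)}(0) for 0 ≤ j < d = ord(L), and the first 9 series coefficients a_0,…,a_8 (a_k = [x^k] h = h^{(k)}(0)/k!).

L = (24 + 156·x + 336·x^2 + 640·x^3)·Dx + (-14 - 96·x - 420·x^2 - 1184·x^3 - 1600·x^4)·Dx^2 + (-1 + 11·x + 90·x^2 + 24·x^3 - 544·x^4 - 640·x^5)·Dx^3  (order 3).
h: a_k = 0, -2, -5/2, 11/3, -3/4, 59/5, -19/6, 433/7, -351/8, …
ICs: h(0) = 0, h′(0) = -2, h′′(0) = -5.

f: a_k = -3, -6, 6, -12, 30, -84, 252, -792, 2574, …
g: a_k = 1, 1, 5, 9, 29, 65, 181, 441, 1165, …
Weyl lclm of L_f,L_g ⇒ L₀ (ord ≤ 2).
h=∫₀ˣh₀: take L = L₀·Dx.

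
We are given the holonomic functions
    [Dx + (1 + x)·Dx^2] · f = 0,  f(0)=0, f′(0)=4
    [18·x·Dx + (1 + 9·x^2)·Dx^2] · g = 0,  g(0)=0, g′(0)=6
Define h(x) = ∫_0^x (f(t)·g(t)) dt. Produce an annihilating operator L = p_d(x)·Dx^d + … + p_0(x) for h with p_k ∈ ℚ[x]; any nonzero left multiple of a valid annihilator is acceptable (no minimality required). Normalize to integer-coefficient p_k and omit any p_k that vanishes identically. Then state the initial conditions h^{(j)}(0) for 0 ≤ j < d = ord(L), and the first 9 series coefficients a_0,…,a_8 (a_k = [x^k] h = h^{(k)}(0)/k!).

f: a_k = 0, 4, -2, 4/3, -1, 4/5, -2/3, 4/7, -1/2, …
g: a_k = 0, 6, 0, -18, 0, 486/5, 0, -4374/7, 0, …
f·g: L₀ = L_f ⊗_s L_g, ord ≤ 2·2.
h=∫₀ˣh₀: take L = L₀·Dx.
L = (1368 + 2700·x + 37584·x^2 + 95580·x^3 + 87480·x^4 + 37908·x^5 + 26244·x^7)·Dx^2 + (1298 + 9180·x + 54612·x^2 + 194724·x^3 + 324000·x^4 + 271188·x^5 + 102060·x^6 + 78732·x^7 + 91854·x^8)·Dx^3 + (76 + 2848·x + 12096·x^2 + 43992·x^3 + 117288·x^4 + 173016·x^5 + 139968·x^6 + 75816·x^7 + 78732·x^8 + 52488·x^9)·Dx^4 + (37 + 146·x + 901·x^2 + 2808·x^3 + 7362·x^4 + 15228·x^5 + 21546·x^6 + 17496·x^7 + 12393·x^8 + 13122·x^9 + 6561·x^10)·Dx^5  (order 5).
h: a_k = 0, 0, 0, 8, -3, -64/5, 5, 264/5, -451/20, …
ICs: h(0) = 0, h′(0) = 0, h′′(0) = 0, h′′′(0) = 48, h′′′′(0) = -72.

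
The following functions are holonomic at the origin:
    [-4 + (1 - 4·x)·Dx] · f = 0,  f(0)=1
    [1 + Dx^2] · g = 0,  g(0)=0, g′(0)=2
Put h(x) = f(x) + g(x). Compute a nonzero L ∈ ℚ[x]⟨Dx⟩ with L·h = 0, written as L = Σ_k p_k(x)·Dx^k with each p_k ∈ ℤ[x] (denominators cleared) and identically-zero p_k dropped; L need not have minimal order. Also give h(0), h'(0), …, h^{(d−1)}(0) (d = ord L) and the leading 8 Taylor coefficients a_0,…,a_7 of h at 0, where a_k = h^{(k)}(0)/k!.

L = (388 - 32·x + 64·x^2) + (-33 + 140·x - 48·x^2 + 64·x^3)·Dx + (388 - 32·x + 64·x^2)·Dx^2 + (-33 + 140·x - 48·x^2 + 64·x^3)·Dx^3  (order 3).
h: a_k = 1, 6, 16, 191/3, 256, 61441/60, 4096, 41287679/2520, …
ICs: h(0) = 1, h′(0) = 6, h′′(0) = 32.

f: a_k = 1, 4, 16, 64, 256, 1024, 4096, 16384, …
g: a_k = 0, 2, 0, -1/3, 0, 1/60, 0, -1/2520, …
Weyl lclm of L_f,L_g ⇒ L₀ (ord ≤ 3).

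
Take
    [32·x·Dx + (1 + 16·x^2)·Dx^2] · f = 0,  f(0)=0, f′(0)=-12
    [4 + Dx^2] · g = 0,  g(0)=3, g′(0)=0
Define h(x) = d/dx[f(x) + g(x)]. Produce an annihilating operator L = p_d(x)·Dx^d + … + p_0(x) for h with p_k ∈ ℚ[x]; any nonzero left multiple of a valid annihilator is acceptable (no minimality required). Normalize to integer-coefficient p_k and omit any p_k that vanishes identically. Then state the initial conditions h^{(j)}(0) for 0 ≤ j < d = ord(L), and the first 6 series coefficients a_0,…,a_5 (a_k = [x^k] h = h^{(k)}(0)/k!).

f: a_k = 0, -12, 0, 64, 0, -3072/5, …
g: a_k = 3, 0, -6, 0, 2, 0, …
f+g: L₀ = lclm(L_f,L_g), ord ≤ 2+2.
h₀' ⇒ L via d/dx closure of L₀.
L = (-6016·x + 102400·x^3 + 32768·x^5) + (-28 + 1216·x^2 + 27648·x^4 + 16384·x^6)·Dx + (-1504·x + 25600·x^3 + 8192·x^5)·Dx^2 + (-7 + 304·x^2 + 6912·x^4 + 4096·x^6)·Dx^3  (order 3).
h: a_k = -12, -12, 192, 8, -3072, -8/5, …
ICs: h(0) = -12, h′(0) = -12, h′′(0) = 384.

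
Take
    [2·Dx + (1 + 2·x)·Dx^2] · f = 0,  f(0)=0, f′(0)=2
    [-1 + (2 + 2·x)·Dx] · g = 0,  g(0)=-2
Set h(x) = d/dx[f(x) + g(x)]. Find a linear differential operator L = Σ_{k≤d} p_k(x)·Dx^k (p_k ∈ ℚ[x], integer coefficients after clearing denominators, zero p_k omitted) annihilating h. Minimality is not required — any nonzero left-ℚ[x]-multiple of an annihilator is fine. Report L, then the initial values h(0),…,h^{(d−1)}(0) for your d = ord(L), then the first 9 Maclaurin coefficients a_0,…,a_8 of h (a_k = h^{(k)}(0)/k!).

L = (10 + 4·x) + (29 + 52·x + 20·x^2)·Dx + (6 + 22·x + 24·x^2 + 8·x^3)·Dx^2  (order 2).
h: a_k = 1, -7/2, 61/8, -251/16, 4061/128, -16321/256, 130841/1024, -523859/2048, 16770781/32768, …
ICs: h(0) = 1, h′(0) = -7/2.

f: a_k = 0, 2, -2, 8/3, -4, 32/5, -32/3, 128/7, -32, …
g: a_k = -2, -1, 1/4, -1/8, 5/64, -7/128, 21/512, -33/1024, 429/16384, …
h₀=f+g: left-lcm gives L₀, ord ≤ 3.
Derive L from L₀ (diff closure).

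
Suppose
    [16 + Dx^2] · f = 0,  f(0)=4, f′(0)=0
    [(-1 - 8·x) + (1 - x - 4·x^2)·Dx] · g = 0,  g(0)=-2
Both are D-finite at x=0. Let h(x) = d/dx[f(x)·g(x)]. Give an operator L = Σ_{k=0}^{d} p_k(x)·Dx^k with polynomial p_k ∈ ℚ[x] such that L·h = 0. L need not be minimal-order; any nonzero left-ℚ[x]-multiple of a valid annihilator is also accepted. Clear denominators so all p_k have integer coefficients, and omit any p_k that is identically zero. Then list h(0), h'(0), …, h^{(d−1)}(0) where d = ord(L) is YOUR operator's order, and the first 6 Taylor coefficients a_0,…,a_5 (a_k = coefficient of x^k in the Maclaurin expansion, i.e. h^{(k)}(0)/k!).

f: a_k = 4, 0, -32, 0, 128/3, 0, …
g: a_k = -2, -2, -10, -18, -58, -130, …
Product ⇒ symmetric product L₀, ord ≤ 2.
h₀' ⇒ L via d/dx closure of L₀.
L = (-12 - 64·x - 224·x^2 + 256·x^3 + 512·x^4) + (-1 - 4·x + 48·x^2 + 128·x^3)·Dx + (1 - 3·x - 10·x^2 + 16·x^3 + 32·x^4)·Dx^2  (order 2).
h: a_k = -8, 48, -24, 32/3, -440/3, 2416/15, …
ICs: h(0) = -8, h′(0) = 48.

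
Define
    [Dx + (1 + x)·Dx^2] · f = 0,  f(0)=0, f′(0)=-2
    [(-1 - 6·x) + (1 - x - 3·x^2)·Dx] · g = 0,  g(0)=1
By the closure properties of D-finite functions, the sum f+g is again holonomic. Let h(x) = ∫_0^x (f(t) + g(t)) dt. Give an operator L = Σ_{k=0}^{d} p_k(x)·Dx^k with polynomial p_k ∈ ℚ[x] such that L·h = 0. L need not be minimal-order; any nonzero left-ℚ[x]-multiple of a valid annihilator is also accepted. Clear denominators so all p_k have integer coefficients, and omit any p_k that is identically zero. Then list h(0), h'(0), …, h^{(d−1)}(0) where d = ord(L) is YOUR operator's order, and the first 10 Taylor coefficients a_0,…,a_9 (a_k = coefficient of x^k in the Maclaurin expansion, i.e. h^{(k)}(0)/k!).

f: a_k = 0, -2, 1, -2/3, 1/2, -2/5, 1/3, -2/7, 1/4, -2/9, …
g: a_k = 1, 1, 4, 7, 19, 40, 97, 217, 508, 1159, …
L₀ := lclm(L_f,L_g); ord L₀ ≤ 2+1.
h=∫h₀ ⇒ L = L₀·Dx.
L = (-58 - 350·x - 636·x^2 - 756·x^3 - 324·x^4)·Dx^2 + (-40 - 364·x - 976·x^2 - 1632·x^3 - 1530·x^4 - 540·x^5)·Dx^3 + (9 + 31·x + 27·x^2 - 115·x^3 - 345·x^4 - 333·x^5 - 108·x^6)·Dx^4  (order 4).
h: a_k = 0, 1, -1/2, 5/3, 19/12, 39/10, 33/5, 292/21, 1517/56, 2033/36, …
ICs: h(0) = 0, h′(0) = 1, h′′(0) = -1, h′′′(0) = 10.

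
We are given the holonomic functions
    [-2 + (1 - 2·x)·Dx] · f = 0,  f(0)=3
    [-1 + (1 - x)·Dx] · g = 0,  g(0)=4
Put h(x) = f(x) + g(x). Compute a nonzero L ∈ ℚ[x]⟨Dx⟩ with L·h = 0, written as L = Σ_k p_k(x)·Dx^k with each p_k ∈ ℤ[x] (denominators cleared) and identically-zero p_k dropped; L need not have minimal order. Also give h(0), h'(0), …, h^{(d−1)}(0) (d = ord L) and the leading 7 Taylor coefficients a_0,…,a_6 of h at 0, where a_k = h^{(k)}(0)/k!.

L = -4 + (6 - 8·x)·Dx + (-1 + 3·x - 2·x^2)·Dx^2  (order 2).
h: a_k = 7, 10, 16, 28, 52, 100, 196, …
ICs: h(0) = 7, h′(0) = 10.

f: a_k = 3, 6, 12, 24, 48, 96, 192, …
g: a_k = 4, 4, 4, 4, 4, 4, 4, …
Sum ⇒ L₀ = lclm(L_f,L_g) in ℚ(x)⟨Dx⟩.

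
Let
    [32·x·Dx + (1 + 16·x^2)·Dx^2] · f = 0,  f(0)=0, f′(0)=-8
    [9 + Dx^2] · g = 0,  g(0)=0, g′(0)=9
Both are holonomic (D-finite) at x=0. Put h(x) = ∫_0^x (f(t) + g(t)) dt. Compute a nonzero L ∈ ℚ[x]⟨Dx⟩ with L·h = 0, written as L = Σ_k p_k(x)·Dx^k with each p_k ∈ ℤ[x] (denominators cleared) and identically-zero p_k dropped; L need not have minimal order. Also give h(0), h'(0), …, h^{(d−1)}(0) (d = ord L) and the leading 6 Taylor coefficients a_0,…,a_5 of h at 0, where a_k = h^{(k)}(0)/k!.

L = (-52704·x + 967680·x^3 + 663552·x^5)·Dx^2 + (-207 + 13104·x^2 + 283392·x^4 + 331776·x^6)·Dx^3 + (-5856·x + 107520·x^3 + 73728·x^5)·Dx^4 + (-23 + 1456·x^2 + 31488·x^4 + 36864·x^6)·Dx^5  (order 5).
h: a_k = 0, 0, 1/2, 0, 175/24, 0, …
ICs: h(0) = 0, h′(0) = 0, h′′(0) = 1, h′′′(0) = 0, h′′′′(0) = 175.

f: a_k = 0, -8, 0, 128/3, 0, -2048/5, …
g: a_k = 0, 9, 0, -27/2, 0, 243/40, …
Sum ⇒ L₀ = lclm(L_f,L_g) in ℚ(x)⟨Dx⟩.
h=∫h₀ ⇒ L = L₀·Dx.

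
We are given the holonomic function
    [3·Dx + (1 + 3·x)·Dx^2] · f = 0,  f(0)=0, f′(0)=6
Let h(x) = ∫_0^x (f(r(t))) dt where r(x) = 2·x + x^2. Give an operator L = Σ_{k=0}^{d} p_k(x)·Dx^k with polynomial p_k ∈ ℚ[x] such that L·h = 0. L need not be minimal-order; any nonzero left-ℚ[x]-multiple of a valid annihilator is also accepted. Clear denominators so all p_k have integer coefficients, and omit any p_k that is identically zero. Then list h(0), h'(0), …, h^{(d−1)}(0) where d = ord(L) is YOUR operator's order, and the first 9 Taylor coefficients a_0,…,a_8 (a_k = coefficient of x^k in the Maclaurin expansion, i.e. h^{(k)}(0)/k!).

L = (5 + 6·x + 3·x^2)·Dx^2 + (1 + 7·x + 9·x^2 + 3·x^3)·Dx^3  (order 3).
h: a_k = 0, 0, 6, -10, 27, -441/5, 1602/5, -8730/7, 71361/14, …
ICs: h(0) = 0, h′(0) = 0, h′′(0) = 12.

f: a_k = 0, 6, -9, 18, -81/2, 486/5, -243, 4374/7, -6561/4, …
Change of var in L_f (x↦r) gives L₀.
Integrate: L := L₀·Dx.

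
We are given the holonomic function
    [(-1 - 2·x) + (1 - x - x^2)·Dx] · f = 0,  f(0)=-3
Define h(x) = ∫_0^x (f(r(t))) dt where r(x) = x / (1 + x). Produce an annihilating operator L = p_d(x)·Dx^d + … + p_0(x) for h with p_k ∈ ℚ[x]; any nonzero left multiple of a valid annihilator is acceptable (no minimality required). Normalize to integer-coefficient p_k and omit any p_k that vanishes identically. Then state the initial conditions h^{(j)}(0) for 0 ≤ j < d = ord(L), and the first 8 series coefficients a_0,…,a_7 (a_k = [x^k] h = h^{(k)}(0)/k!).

f: a_k = -3, -3, -6, -9, -15, -24, -39, -63, …
L₀ from L_f via x↦r, Dx↦r'^{-1}Dx.
h=∫₀ˣh₀: take L = L₀·Dx.
L = (1 + 3·x)·Dx + (-1 - 2·x + x^3)·Dx^2  (order 2).
h: a_k = 0, -3, -3/2, -1, 0, -3/5, 1/2, -6/7, …
ICs: h(0) = 0, h′(0) = -3.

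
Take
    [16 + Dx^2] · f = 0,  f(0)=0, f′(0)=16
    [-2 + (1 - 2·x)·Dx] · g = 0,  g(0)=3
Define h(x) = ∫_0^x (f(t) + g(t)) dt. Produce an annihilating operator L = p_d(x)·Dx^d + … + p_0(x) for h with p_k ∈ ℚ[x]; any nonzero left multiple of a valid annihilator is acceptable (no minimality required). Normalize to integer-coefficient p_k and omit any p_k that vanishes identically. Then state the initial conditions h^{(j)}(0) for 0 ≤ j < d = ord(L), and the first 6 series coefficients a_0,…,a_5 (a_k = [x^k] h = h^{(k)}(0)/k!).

L = (-160 + 256·x - 256·x^2)·Dx + (48 - 224·x + 384·x^2 - 256·x^3)·Dx^2 + (-10 + 16·x - 16·x^2)·Dx^3 + (3 - 14·x + 24·x^2 - 16·x^3)·Dx^4  (order 4).
h: a_k = 0, 3, 11, 4, -14/3, 48/5, …
ICs: h(0) = 0, h′(0) = 3, h′′(0) = 22, h′′′(0) = 24.

f: a_k = 0, 16, 0, -128/3, 0, 512/15, …
g: a_k = 3, 6, 12, 24, 48, 96, …
f+g: L₀ = lclm(L_f,L_g), ord ≤ 2+1.
h=∫₀ˣh₀: take L = L₀·Dx.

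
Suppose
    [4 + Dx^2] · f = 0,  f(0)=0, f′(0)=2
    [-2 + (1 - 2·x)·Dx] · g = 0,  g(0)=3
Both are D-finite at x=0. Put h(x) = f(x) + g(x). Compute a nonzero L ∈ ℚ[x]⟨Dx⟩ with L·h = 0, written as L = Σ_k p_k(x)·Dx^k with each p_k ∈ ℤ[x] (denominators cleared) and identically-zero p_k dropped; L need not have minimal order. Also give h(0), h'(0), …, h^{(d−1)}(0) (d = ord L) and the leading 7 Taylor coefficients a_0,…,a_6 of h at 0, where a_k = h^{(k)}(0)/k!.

L = (-56 + 32·x - 32·x^2) + (12 - 40·x + 48·x^2 - 32·x^3)·Dx + (-14 + 8·x - 8·x^2)·Dx^2 + (3 - 10·x + 12·x^2 - 8·x^3)·Dx^3  (order 3).
h: a_k = 3, 8, 12, 68/3, 48, 1444/15, 192, …
ICs: h(0) = 3, h′(0) = 8, h′′(0) = 24.

f: a_k = 0, 2, 0, -4/3, 0, 4/15, 0, …
g: a_k = 3, 6, 12, 24, 48, 96, 192, …
Weyl lclm of L_f,L_g ⇒ L₀ (ord ≤ 3).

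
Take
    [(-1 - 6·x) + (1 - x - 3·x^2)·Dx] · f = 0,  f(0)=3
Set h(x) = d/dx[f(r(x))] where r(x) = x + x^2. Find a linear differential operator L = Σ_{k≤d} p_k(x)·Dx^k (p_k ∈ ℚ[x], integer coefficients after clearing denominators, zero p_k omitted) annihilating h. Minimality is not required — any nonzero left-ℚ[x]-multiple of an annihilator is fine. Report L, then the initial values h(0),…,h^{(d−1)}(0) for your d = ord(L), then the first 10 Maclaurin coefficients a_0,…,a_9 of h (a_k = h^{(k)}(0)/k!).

L = (10 + 60·x + 168·x^2 + 396·x^3 + 648·x^4 + 540·x^5 + 180·x^6) + (-1 - 7·x - 6·x^2 + 44·x^3 + 135·x^4 + 180·x^5 + 126·x^6 + 36·x^7)·Dx  (order 1).
h: a_k = 3, 30, 135, 528, 2055, 7524, 26775, 93624, 321840, 1092840, …
ICs: h(0) = 3.

f: a_k = 3, 3, 12, 21, 57, 120, 291, 651, 1524, 3477, …
f∘r: x↦r, Dx↦Dx/r' in L_f ⇒ L₀.
Differentiate: ansatz ord ≤ ord L₀ ⇒ L.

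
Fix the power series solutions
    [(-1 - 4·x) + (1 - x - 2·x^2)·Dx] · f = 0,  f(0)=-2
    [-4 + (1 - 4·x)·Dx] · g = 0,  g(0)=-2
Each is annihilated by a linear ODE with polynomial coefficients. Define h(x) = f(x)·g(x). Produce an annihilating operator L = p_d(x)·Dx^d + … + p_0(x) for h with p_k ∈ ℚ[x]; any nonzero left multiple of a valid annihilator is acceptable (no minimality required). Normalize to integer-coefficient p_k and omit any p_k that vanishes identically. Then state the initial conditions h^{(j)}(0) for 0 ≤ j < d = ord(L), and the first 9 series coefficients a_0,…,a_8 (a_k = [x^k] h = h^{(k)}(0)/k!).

L = (-5 + 4·x + 24·x^2) + (1 - 5·x + 2·x^2 + 8·x^3)·Dx  (order 1).
h: a_k = 4, 20, 92, 388, 1596, 6468, 26044, 104516, 418748, …
ICs: h(0) = 4.

f: a_k = -2, -2, -6, -10, -22, -42, -86, -170, -342, …
g: a_k = -2, -8, -32, -128, -512, -2048, -8192, -32768, -131072, …
Sym-product of L_f,L_g gives L₀ (≤ ord 1).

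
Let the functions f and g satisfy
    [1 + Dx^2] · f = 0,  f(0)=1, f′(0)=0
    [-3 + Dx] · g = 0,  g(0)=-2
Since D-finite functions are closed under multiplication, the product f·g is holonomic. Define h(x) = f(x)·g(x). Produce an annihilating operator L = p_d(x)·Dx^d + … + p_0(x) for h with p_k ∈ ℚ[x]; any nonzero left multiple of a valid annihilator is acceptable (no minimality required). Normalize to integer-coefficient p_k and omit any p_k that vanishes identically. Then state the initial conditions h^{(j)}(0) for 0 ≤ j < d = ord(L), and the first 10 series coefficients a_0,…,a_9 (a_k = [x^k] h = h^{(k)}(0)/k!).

L = 10 - 6·Dx + Dx^2  (order 2).
h: a_k = -2, -6, -8, -6, -7/3, 1/5, 44/45, 83/105, 527/1260, 71/420, …
ICs: h(0) = -2, h′(0) = -6.

f: a_k = 1, 0, -1/2, 0, 1/24, 0, -1/720, 0, 1/40320, 0, …
g: a_k = -2, -6, -9, -9, -27/4, -81/20, -81/40, -243/280, -729/2240, -243/2240, …
h₀=f·g: eliminate ⇒ L₀, order ≤ 2·1.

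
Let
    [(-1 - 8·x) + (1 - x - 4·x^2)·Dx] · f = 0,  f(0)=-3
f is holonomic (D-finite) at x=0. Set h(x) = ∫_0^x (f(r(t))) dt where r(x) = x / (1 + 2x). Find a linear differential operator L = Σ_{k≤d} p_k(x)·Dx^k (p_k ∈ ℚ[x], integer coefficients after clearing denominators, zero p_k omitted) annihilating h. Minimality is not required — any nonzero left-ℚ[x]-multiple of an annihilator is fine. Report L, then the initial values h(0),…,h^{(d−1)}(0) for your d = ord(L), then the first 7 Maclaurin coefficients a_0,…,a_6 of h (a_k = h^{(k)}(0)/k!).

f: a_k = -3, -3, -15, -27, -87, -195, -543, …
L₀ from L_f via x↦r, Dx↦r'^{-1}Dx.
h=∫h₀ ⇒ L = L₀·Dx.
L = (1 + 10·x)·Dx + (-1 - 5·x - 4·x^2 + 4·x^3)·Dx^2  (order 2).
h: a_k = 0, -3, -3/2, -3, 21/4, -81/5, 95/2, …
ICs: h(0) = 0, h′(0) = -3.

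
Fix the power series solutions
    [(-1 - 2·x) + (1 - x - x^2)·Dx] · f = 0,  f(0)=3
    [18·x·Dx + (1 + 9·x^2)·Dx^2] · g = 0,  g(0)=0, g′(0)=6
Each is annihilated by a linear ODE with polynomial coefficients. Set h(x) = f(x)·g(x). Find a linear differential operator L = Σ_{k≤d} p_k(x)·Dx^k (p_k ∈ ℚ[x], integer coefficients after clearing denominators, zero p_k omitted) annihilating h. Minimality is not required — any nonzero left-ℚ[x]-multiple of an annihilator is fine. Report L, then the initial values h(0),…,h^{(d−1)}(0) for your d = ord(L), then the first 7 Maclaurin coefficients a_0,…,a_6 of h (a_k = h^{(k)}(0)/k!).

f: a_k = 3, 3, 6, 9, 15, 24, 39, …
g: a_k = 0, 6, 0, -18, 0, 486/5, 0, …
Sym-product of L_f,L_g gives L₀ (≤ ord 2).
L = (2 + 18·x + 54·x^2) + (2 - 14·x + 36·x^2 + 54·x^3)·Dx + (-1 + x - 8·x^2 + 9·x^3 + 9·x^4)·Dx^2  (order 2).
h: a_k = 0, 18, 18, -18, 0, 1368/5, 1368/5, …
ICs: h(0) = 0, h′(0) = 18.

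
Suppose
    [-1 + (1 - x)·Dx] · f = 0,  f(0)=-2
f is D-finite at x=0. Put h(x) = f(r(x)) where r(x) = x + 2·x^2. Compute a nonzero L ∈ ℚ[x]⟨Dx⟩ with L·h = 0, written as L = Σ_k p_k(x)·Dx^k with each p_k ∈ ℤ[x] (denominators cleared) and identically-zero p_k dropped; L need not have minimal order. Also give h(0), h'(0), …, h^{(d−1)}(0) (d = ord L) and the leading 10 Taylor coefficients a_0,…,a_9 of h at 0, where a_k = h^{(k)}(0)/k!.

L = (1 + 4·x) + (-1 + x + 2·x^2)·Dx  (order 1).
h: a_k = -2, -2, -6, -10, -22, -42, -86, -170, -342, -682, …
ICs: h(0) = -2.

f: a_k = -2, -2, -2, -2, -2, -2, -2, -2, -2, -2, …
f∘r: x↦r, Dx↦Dx/r' in L_f ⇒ L₀.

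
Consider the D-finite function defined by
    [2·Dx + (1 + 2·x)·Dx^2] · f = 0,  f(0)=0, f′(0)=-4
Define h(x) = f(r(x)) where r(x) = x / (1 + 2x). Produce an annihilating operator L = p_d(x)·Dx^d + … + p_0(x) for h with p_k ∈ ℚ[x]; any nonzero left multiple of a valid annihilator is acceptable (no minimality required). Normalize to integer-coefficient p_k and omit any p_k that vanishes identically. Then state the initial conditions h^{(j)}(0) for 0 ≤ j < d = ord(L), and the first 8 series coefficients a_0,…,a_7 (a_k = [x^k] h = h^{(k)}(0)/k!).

f: a_k = 0, -4, 4, -16/3, 8, -64/5, 64/3, -256/7, …
Change of var in L_f (x↦r) gives L₀.
L = (6 + 16·x)·Dx + (1 + 6·x + 8·x^2)·Dx^2  (order 2).
h: a_k = 0, -4, 12, -112/3, 120, -1984/5, 1344, -32512/7, …
ICs: h(0) = 0, h′(0) = -4.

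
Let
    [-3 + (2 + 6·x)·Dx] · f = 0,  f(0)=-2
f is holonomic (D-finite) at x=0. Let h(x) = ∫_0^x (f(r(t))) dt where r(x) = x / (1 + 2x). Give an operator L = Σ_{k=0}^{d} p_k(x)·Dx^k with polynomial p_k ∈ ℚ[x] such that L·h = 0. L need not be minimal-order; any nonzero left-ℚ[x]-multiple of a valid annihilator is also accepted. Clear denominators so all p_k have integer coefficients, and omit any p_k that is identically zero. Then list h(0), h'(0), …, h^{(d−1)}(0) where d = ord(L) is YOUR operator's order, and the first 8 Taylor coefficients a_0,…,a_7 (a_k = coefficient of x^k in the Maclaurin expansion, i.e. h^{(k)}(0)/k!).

f: a_k = -2, -3, 9/4, -27/8, 405/64, -1701/128, 15309/512, -72171/1024, …
Change of var in L_f (x↦r) gives L₀.
∫: right-multiply L₀ by Dx.
L = -3·Dx + (2 + 14·x + 20·x^2)·Dx^2  (order 2).
h: a_k = 0, -2, -3/2, 11/4, -195/32, 993/64, -11303/256, 492501/3584, …
ICs: h(0) = 0, h′(0) = -2.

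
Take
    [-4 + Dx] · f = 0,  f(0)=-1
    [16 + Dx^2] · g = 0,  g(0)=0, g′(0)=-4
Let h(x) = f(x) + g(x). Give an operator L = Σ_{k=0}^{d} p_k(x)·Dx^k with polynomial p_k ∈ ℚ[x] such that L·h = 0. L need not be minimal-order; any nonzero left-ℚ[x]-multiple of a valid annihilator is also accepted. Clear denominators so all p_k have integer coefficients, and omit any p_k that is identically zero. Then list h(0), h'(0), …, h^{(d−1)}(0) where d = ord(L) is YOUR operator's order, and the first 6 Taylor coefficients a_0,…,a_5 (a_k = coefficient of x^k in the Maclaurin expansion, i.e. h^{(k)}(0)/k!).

L = -64 + 16·Dx - 4·Dx^2 + Dx^3  (order 3).
h: a_k = -1, -8, -8, 0, -32/3, -256/15, …
ICs: h(0) = -1, h′(0) = -8, h′′(0) = -16.

f: a_k = -1, -4, -8, -32/3, -32/3, -128/15, …
g: a_k = 0, -4, 0, 32/3, 0, -128/15, …
h₀=f+g: left-lcm gives L₀, ord ≤ 3.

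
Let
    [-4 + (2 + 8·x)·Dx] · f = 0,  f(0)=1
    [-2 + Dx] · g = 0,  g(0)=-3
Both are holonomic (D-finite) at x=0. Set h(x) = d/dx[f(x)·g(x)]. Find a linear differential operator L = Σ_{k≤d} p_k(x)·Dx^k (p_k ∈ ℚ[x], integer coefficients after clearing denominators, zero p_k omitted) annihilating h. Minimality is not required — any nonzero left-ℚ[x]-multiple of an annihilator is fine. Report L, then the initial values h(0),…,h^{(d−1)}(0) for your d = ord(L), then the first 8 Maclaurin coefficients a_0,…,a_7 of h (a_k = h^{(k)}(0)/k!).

L = (2 + 16·x + 16·x^2) + (-1 - 6·x - 8·x^2)·Dx  (order 1).
h: a_k = -12, -24, -48, 32, -224, 3904/5, -44416/15, 1175296/105, …
ICs: h(0) = -12.

f: a_k = 1, 2, -2, 4, -10, 28, -84, 264, …
g: a_k = -3, -6, -6, -4, -2, -4/5, -4/15, -8/105, …
f·g: L₀ = L_f ⊗_s L_g, ord ≤ 1·1.
Derive L from L₀ (diff closure).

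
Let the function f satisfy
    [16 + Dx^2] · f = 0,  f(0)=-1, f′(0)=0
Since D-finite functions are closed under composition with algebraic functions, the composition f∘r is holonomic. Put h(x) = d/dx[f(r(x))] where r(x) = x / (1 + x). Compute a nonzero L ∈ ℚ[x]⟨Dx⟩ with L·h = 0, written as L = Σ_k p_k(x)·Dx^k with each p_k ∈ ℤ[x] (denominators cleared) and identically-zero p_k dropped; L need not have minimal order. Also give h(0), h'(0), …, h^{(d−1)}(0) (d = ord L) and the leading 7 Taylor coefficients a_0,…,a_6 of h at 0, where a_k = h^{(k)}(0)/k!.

f: a_k = -1, 0, 8, 0, -32/3, 0, 256/45, …
Change of var in L_f (x↦r) gives L₀.
h=h₀': d/dx-closure on L₀ ⇒ L.
L = (22 + 12·x + 6·x^2) + (6 + 18·x + 18·x^2 + 6·x^3)·Dx + (1 + 4·x + 6·x^2 + 4·x^3 + x^4)·Dx^2  (order 2).
h: a_k = 0, 16, -48, 160/3, 160/3, -5488/15, 4592/5, …
ICs: h(0) = 0, h′(0) = 16.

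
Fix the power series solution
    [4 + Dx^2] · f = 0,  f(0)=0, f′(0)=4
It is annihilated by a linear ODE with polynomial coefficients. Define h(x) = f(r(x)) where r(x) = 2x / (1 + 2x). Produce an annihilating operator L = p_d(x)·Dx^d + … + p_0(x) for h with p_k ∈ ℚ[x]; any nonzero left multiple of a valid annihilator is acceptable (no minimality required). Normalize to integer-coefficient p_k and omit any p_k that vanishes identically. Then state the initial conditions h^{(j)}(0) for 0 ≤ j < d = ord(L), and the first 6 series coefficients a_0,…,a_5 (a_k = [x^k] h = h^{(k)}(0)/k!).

L = 16 + (4 + 24·x + 48·x^2 + 32·x^3)·Dx + (1 + 8·x + 24·x^2 + 32·x^3 + 16·x^4)·Dx^2  (order 2).
h: a_k = 0, 8, -16, 32/3, 64, -5504/15, …
ICs: h(0) = 0, h′(0) = 8.

f: a_k = 0, 4, 0, -8/3, 0, 8/15, …
f∘r: x↦r, Dx↦Dx/r' in L_f ⇒ L₀.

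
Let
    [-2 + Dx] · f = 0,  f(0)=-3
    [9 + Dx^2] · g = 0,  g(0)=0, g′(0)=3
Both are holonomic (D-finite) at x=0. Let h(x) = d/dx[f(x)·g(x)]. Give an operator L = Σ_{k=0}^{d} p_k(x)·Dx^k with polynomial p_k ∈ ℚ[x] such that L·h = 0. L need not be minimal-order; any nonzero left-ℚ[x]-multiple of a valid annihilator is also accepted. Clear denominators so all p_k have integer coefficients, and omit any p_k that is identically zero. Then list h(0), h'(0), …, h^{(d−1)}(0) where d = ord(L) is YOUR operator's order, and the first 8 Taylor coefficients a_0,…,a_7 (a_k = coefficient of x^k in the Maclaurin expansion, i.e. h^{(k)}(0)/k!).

f: a_k = -3, -6, -6, -4, -2, -4/5, -4/15, -8/105, …
g: a_k = 0, 3, 0, -9/2, 0, 81/40, 0, -243/560, …
h₀=f·g: eliminate ⇒ L₀, order ≤ 1·2.
Differentiate: ansatz ord ≤ ord L₀ ⇒ L.
L = 13 - 4·Dx + Dx^2  (order 2).
h: a_k = -9, -36, -27/2, 60, 597/8, 207/10, -1483/80, -17, …
ICs: h(0) = -9, h′(0) = -36.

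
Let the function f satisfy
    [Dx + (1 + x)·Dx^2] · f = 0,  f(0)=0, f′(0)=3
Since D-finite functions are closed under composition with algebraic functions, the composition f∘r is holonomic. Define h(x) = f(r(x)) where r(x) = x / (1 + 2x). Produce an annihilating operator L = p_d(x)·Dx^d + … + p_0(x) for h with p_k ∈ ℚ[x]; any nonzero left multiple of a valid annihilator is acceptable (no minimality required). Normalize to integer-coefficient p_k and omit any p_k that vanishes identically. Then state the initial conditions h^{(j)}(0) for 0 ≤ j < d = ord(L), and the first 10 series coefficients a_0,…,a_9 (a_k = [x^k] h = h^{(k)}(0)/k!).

f: a_k = 0, 3, -3/2, 1, -3/4, 3/5, -1/2, 3/7, -3/8, 1/3, …
Substitute x→r, Dx→(1/r')Dx; clear ⇒ L₀.
L = (5 + 12·x)·Dx + (1 + 5·x + 6·x^2)·Dx^2  (order 2).
h: a_k = 0, 3, -15/2, 19, -195/4, 633/5, -665/2, 6177/7, -18915/8, 19171/3, …
ICs: h(0) = 0, h′(0) = 3.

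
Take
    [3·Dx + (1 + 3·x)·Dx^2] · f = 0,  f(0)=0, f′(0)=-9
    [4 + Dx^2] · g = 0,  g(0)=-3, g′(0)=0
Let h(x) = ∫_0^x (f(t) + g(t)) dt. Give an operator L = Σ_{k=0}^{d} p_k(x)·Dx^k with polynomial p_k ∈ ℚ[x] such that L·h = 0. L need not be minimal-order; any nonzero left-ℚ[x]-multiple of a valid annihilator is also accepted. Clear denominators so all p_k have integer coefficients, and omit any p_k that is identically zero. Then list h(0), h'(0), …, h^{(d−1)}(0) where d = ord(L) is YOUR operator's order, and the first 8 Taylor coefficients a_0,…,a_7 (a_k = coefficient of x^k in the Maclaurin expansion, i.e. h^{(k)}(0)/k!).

f: a_k = 0, -9, 27/2, -27, 243/4, -729/5, 729/2, -6561/7, …
g: a_k = -3, 0, 6, 0, -2, 0, 4/15, 0, …
h₀=f+g: left-lcm gives L₀, ord ≤ 4.
h=∫h₀ ⇒ L = L₀·Dx.
L = (348 + 144·x + 216·x^2)·Dx^2 + (44 + 180·x + 216·x^2 + 216·x^3)·Dx^3 + (87 + 36·x + 54·x^2)·Dx^4 + (11 + 45·x + 54·x^2 + 54·x^3)·Dx^5  (order 5).
h: a_k = 0, -3, -9/2, 13/2, -27/4, 47/4, -243/10, 10943/210, …
ICs: h(0) = 0, h′(0) = -3, h′′(0) = -9, h′′′(0) = 39, h′′′′(0) = -162.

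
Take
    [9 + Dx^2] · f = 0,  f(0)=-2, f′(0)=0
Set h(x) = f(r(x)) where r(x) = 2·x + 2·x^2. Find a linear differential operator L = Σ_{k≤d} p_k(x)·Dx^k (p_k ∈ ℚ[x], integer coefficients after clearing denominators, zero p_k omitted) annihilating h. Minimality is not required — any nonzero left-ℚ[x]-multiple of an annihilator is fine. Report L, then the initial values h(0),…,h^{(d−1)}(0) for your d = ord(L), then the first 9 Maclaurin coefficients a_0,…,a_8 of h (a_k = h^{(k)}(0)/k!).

f: a_k = -2, 0, 9, 0, -27/4, 0, 81/40, 0, -729/2240, …
L₀ from L_f via x↦r, Dx↦r'^{-1}Dx.
L = (36 + 216·x + 432·x^2 + 288·x^3) - 2·Dx + (1 + 2·x)·Dx^2  (order 2).
h: a_k = -2, 0, 36, 72, -72, -432, -2592/5, 1728/5, 61344/35, …
ICs: h(0) = -2, h′(0) = 0.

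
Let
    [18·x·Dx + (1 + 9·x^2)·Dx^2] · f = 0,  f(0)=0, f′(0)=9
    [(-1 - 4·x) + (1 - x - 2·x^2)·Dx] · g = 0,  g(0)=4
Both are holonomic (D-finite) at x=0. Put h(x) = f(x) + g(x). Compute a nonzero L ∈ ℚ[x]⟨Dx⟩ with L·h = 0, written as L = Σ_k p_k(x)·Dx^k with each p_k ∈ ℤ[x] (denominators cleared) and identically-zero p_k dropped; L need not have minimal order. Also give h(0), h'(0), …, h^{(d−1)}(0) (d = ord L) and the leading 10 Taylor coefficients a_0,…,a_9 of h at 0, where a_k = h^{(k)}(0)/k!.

f: a_k = 0, 9, 0, -27, 0, 729/5, 0, -6561/7, 0, 6561, …
g: a_k = 4, 4, 12, 20, 44, 84, 172, 340, 684, 1364, …
f+g: L₀ = lclm(L_f,L_g), ord ≤ 2+1.
L = (18 - 72·x - 918·x^2 - 1872·x^3 - 4608·x^4 - 1296·x^6)·Dx + (-8 - 30·x - 278·x^3 - 1788·x^4 - 3216·x^5 - 324·x^6 - 1296·x^7)·Dx^2 + (1 + 4·x + 24·x^2 + 4·x^3 + 103·x^4 - 300·x^5 - 312·x^6 - 108·x^7 - 216·x^8)·Dx^3  (order 3).
h: a_k = 4, 13, 12, -7, 44, 1149/5, 172, -4181/7, 684, 7925, …
ICs: h(0) = 4, h′(0) = 13, h′′(0) = 24.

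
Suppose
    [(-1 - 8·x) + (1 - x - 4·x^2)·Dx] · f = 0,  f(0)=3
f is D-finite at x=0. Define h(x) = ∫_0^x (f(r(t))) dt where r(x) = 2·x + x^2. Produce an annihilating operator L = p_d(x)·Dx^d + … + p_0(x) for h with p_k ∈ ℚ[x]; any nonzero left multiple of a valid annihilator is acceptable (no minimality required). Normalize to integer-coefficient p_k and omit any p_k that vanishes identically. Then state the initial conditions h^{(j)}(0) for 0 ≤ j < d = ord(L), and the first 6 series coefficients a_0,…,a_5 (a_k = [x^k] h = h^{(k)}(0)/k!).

L = (2 + 34·x + 48·x^2 + 16·x^3)·Dx + (-1 + 2·x + 17·x^2 + 16·x^3 + 4·x^4)·Dx^2  (order 2).
h: a_k = 0, 3, 3, 21, 69, 1731/5, …
ICs: h(0) = 0, h′(0) = 3.

f: a_k = 3, 3, 15, 27, 87, 195, …
h₀=f(r): pull back L_f along r ⇒ L₀.
h=∫₀ˣh₀: take L = L₀·Dx.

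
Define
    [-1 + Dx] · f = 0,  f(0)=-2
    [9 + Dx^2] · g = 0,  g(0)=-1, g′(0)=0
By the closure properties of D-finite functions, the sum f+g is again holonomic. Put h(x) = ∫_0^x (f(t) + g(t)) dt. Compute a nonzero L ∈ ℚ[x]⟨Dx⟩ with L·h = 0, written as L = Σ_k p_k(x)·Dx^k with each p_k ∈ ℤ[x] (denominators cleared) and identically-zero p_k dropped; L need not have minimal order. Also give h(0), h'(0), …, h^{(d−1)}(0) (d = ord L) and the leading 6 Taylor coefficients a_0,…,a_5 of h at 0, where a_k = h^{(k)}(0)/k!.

L = -9·Dx + 9·Dx^2 - Dx^3 + Dx^4  (order 4).
h: a_k = 0, -3, -1, 7/6, -1/12, -83/120, …
ICs: h(0) = 0, h′(0) = -3, h′′(0) = -2, h′′′(0) = 7.

f: a_k = -2, -2, -1, -1/3, -1/12, -1/60, …
g: a_k = -1, 0, 9/2, 0, -27/8, 0, …
f+g: L₀ = lclm(L_f,L_g), ord ≤ 1+2.
h=∫h₀ ⇒ L = L₀·Dx.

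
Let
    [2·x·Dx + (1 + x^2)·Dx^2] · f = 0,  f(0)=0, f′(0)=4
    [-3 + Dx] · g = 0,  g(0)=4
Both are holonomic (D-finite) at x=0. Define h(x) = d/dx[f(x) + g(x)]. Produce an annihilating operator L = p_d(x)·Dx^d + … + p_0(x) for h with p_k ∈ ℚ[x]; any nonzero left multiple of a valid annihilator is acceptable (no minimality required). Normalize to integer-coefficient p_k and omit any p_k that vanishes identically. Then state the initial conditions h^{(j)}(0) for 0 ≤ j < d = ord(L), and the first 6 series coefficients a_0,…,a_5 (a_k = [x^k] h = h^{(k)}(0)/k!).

L = (6 - 18·x - 18·x^2 - 18·x^3) + (-11 - 12·x^2 - 9·x^4)·Dx + (3 + 2·x + 6·x^2 + 2·x^3 + 3·x^4)·Dx^2  (order 2).
h: a_k = 16, 36, 50, 54, 89/2, 243/10, …
ICs: h(0) = 16, h′(0) = 36.

f: a_k = 0, 4, 0, -4/3, 0, 4/5, …
g: a_k = 4, 12, 18, 18, 27/2, 81/10, …
L₀ := lclm(L_f,L_g); ord L₀ ≤ 2+1.
Differentiate: ansatz ord ≤ ord L₀ ⇒ L.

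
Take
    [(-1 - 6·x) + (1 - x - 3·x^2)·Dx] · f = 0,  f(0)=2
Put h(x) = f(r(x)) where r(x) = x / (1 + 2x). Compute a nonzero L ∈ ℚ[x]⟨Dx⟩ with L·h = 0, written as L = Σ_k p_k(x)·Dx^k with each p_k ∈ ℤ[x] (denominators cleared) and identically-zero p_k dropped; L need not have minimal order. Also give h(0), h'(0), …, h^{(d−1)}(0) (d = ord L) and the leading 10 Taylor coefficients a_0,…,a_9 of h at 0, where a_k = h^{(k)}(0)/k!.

f: a_k = 2, 2, 8, 14, 38, 80, 194, 434, 1016, 2318, …
h₀=f(r): pull back L_f along r ⇒ L₀.
L = (1 + 8·x) + (-1 - 5·x - 5·x^2 + 2·x^3)·Dx  (order 1).
h: a_k = 2, 2, 4, -10, 34, -112, 370, -1222, 4036, -13330, …
ICs: h(0) = 2.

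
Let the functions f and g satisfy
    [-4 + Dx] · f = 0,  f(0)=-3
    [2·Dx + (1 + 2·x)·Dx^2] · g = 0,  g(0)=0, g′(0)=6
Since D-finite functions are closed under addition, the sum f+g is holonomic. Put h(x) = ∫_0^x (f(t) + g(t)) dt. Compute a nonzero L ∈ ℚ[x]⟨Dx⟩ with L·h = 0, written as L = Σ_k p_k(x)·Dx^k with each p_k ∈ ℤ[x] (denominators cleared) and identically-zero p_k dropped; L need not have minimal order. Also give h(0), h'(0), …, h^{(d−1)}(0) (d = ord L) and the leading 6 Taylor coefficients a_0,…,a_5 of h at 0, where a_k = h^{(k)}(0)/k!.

L = (-32 - 32·x)·Dx^2 + (-4 - 32·x - 32·x^2)·Dx^3 + (3 + 10·x + 8·x^2)·Dx^4  (order 4).
h: a_k = 0, -3, -3, -10, -6, -44/5, …
ICs: h(0) = 0, h′(0) = -3, h′′(0) = -6, h′′′(0) = -60.

f: a_k = -3, -12, -24, -32, -32, -128/5, …
g: a_k = 0, 6, -6, 8, -12, 96/5, …
h₀=f+g: left-lcm gives L₀, ord ≤ 3.
∫: right-multiply L₀ by Dx.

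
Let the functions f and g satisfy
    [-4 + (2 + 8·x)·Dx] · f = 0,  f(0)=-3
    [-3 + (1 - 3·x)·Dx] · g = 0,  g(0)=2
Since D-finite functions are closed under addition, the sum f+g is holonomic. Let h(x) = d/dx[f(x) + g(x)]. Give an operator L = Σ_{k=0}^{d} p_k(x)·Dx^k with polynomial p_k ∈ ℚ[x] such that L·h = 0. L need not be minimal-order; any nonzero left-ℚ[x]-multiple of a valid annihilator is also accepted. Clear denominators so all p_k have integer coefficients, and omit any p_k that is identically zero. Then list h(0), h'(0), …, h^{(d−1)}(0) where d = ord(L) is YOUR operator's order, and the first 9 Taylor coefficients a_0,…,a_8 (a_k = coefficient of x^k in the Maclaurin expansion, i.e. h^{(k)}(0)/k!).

f: a_k = -3, -6, 6, -12, 30, -84, 252, -792, 2574, …
g: a_k = 2, 6, 18, 54, 162, 486, 1458, 4374, 13122, …
Sum ⇒ L₀ = lclm(L_f,L_g) in ℚ(x)⟨Dx⟩.
h=h₀': d/dx-closure on L₀ ⇒ L.
L = (-90 - 108·x) + (-21 - 252·x - 378·x^2)·Dx + (4 + 13·x - 39·x^2 - 108·x^3)·Dx^2  (order 2).
h: a_k = 0, 48, 126, 768, 2010, 10260, 25074, 125568, 277074, …
ICs: h(0) = 0, h′(0) = 48.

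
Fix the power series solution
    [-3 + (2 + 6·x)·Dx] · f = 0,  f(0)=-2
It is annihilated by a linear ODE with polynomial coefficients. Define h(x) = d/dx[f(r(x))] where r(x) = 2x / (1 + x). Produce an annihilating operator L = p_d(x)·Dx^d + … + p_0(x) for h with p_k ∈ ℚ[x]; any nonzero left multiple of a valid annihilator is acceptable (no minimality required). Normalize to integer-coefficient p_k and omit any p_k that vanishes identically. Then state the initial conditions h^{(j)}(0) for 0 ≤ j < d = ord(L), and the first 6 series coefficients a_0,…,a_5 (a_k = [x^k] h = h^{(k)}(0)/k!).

L = (-5 - 14·x) + (-1 - 8·x - 7·x^2)·Dx  (order 1).
h: a_k = -6, 30, -153, 861, -20685/4, 128961/4, …
ICs: h(0) = -6.

f: a_k = -2, -3, 9/4, -27/8, 405/64, -1701/128, …
f∘r: x↦r, Dx↦Dx/r' in L_f ⇒ L₀.
h=h₀': d/dx-closure on L₀ ⇒ L.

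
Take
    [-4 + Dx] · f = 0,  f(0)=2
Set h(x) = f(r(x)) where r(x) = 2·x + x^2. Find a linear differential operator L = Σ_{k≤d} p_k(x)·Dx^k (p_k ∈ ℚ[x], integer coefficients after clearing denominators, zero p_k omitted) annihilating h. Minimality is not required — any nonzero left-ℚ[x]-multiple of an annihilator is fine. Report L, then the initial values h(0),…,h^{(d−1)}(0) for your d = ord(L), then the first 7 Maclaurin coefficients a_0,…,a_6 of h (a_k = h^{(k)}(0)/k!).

L = (-8 - 8·x) + Dx  (order 1).
h: a_k = 2, 16, 72, 704/3, 1840/3, 6784/5, 118208/45, …
ICs: h(0) = 2.

f: a_k = 2, 8, 16, 64/3, 64/3, 256/15, 512/45, …
f∘r: x↦r, Dx↦Dx/r' in L_f ⇒ L₀.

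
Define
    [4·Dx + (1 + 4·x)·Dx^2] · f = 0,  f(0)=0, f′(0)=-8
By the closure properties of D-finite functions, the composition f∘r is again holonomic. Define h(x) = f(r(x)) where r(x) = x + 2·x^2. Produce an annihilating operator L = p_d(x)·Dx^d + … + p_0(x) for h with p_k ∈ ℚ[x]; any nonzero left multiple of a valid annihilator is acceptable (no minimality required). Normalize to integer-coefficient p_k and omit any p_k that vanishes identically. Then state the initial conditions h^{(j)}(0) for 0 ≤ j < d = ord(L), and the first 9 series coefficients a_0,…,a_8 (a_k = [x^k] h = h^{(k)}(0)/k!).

f: a_k = 0, -8, 16, -128/3, 128, -2048/5, 4096/3, -32768/7, 16384, …
L₀ from L_f via x↦r, Dx↦r'^{-1}Dx.
L = (16·x + 32·x^2)·Dx + (1 + 8·x + 24·x^2 + 32·x^3)·Dx^2  (order 2).
h: a_k = 0, -8, 0, 64/3, -64, 512/5, 0, -4096/7, 2048, …
ICs: h(0) = 0, h′(0) = -8.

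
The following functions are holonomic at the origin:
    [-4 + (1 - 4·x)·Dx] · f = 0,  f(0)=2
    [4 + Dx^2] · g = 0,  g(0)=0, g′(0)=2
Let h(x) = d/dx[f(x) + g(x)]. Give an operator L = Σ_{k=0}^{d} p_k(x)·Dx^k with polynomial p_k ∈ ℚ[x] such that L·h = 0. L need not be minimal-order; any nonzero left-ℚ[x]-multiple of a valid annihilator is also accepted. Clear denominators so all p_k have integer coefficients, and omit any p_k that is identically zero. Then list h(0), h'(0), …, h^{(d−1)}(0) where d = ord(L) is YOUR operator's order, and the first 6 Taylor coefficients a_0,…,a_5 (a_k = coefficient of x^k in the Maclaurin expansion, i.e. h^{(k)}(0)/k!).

f: a_k = 2, 8, 32, 128, 512, 2048, …
g: a_k = 0, 2, 0, -4/3, 0, 4/15, …
Weyl lclm of L_f,L_g ⇒ L₀ (ord ≤ 3).
h₀' ⇒ L via d/dx closure of L₀.
L = (1568 - 256·x + 512·x^2) + (-100 + 432·x - 192·x^2 + 256·x^3)·Dx + (392 - 64·x + 128·x^2)·Dx^2 + (-25 + 108·x - 48·x^2 + 64·x^3)·Dx^3  (order 3).
h: a_k = 10, 64, 380, 2048, 30724/3, 49152, …
ICs: h(0) = 10, h′(0) = 64, h′′(0) = 760.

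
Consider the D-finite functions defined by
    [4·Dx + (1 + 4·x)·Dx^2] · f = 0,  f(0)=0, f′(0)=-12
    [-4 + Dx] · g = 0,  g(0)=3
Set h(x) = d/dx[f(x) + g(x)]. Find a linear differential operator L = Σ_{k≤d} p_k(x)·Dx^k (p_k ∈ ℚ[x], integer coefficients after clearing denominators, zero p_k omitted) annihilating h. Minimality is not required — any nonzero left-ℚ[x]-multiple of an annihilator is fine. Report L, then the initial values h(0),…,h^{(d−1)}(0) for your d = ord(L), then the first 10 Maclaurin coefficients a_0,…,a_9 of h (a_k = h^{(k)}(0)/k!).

L = (-24 - 32·x) + (2 - 16·x - 32·x^2)·Dx + (1 + 6·x + 8·x^2)·Dx^2  (order 2).
h: a_k = 0, 96, -96, 896, -2944, 61952/5, -736256/15, 20647936/105, -82573312/105, 2972721152/945, …
ICs: h(0) = 0, h′(0) = 96.

f: a_k = 0, -12, 24, -64, 192, -3072/5, 2048, -49152/7, 24576, -262144/3, …
g: a_k = 3, 12, 24, 32, 32, 128/5, 256/15, 1024/105, 512/105, 2048/945, …
f+g: L₀ = lclm(L_f,L_g), ord ≤ 2+1.
h₀' ⇒ L via d/dx closure of L₀.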